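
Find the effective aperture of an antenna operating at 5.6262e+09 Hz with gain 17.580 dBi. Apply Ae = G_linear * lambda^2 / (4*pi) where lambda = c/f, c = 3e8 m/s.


lambda = c / f = 3.0000e+08 / 5.6262e+09 = 0.05332196 m
G_linear = 10^(17.580/10) = 57.27960
Ae = G_linear * lambda^2 / (4*pi) = 57.27960 * 0.05332196^2 / (4*pi) = 0.01296 m^2

0.01296 m^2


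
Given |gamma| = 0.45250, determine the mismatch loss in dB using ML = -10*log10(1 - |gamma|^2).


ML = -10 * log10(1 - 0.45250^2) = -10 * log10(0.79524375) = 0.9950 dB

0.9950 dB


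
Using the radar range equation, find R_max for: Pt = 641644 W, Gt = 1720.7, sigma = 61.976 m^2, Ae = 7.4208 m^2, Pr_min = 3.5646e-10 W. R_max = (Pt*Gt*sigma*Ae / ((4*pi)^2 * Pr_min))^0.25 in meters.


R^4 = 641644*1720.7*61.976*7.4208 / ((4*pi)^2 * 3.5646e-10) = 9.020758e+18
R_max = 9.020758e+18^0.25 = 54804 m

54804 m


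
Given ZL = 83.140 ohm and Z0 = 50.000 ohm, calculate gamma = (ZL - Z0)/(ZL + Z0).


gamma = (83.140 - 50.000) / (83.140 + 50.000) = 0.2489

0.2489


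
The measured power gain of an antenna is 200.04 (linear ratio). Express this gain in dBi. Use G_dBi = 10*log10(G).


G_dBi = 10 * log10(200.04) = 23.01 dBi

23.01 dBi


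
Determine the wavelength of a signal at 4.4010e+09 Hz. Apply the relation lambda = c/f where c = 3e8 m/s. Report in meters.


lambda = c / f = 3.0000e+08 / 4.4010e+09 = 0.06817 m

0.06817 m


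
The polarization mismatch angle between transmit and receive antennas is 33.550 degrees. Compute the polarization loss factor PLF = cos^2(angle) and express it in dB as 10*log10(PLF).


PLF_linear = cos^2(33.550 deg) = 0.6945620
PLF_dB = 10 * log10(0.6945620) = -1.583 dB

-1.583 dB


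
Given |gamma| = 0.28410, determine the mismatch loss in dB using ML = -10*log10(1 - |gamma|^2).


ML = -10 * log10(1 - 0.28410^2) = -10 * log10(0.91928719) = 0.3655 dB

0.3655 dB


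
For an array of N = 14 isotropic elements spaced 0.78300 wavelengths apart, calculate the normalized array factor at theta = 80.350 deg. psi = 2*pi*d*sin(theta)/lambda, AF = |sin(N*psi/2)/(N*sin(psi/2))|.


psi = 2*pi*0.78300*sin(80.350 deg) = 4.850120 rad
AF = |sin(14*4.850120/2) / (14*sin(4.850120/2))| = 0.06201

0.06201


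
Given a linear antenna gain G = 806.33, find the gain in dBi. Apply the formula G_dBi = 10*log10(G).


G_dBi = 10 * log10(806.33) = 29.07 dBi

29.07 dBi


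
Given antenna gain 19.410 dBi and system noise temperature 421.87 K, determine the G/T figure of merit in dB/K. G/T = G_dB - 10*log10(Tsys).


G/T = 19.410 - 10*log10(421.87) = 19.410 - 26.25179 = -6.842 dB/K

-6.842 dB/K


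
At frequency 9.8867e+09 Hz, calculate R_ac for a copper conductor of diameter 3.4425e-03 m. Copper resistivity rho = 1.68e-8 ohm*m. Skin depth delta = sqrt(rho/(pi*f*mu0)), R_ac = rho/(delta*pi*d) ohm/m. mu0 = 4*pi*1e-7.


delta = sqrt(1.68e-8 / (pi * 9.8867e+09 * 4*pi*1e-7)) = 6.560684e-07 m
R_ac = 1.68e-8 / (6.560684e-07 * pi * 3.4425e-03) = 2.368 ohm/m

2.368 ohm/m


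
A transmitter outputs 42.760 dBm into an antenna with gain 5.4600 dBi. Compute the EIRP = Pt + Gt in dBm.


EIRP = Pt + Gt = 42.760 + 5.4600 = 48.22 dBm

48.22 dBm


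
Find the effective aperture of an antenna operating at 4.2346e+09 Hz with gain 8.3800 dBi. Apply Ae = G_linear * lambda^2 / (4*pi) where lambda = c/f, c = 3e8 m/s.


lambda = c / f = 3.0000e+08 / 4.2346e+09 = 0.07084494 m
G_linear = 10^(8.3800/10) = 6.886523
Ae = G_linear * lambda^2 / (4*pi) = 6.886523 * 0.07084494^2 / (4*pi) = 2.750e-03 m^2

2.750e-03 m^2


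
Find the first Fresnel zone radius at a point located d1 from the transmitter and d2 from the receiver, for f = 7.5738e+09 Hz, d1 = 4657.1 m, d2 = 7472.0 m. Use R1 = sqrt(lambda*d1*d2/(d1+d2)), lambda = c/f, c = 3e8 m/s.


lambda = c / f = 3.0000e+08 / 7.5738e+09 = 0.03961024 m
R1 = sqrt(0.03961024 * 4657.1 * 7472.0 / (4657.1 + 7472.0)) = 10.66 m

10.66 m


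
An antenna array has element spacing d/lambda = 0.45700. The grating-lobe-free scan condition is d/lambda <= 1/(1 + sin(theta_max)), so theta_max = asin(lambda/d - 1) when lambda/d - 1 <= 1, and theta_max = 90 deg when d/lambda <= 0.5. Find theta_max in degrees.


lambda/d - 1 = 1/0.45700 - 1 = 1.188184 >= 1
d/lambda <= 0.5, so the array can scan to endfire without grating lobes: theta_max = 90 deg

90 deg


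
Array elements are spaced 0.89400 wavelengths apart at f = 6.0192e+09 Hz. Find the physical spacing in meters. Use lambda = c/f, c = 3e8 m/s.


lambda = c / f = 3.0000e+08 / 6.0192e+09 = 0.04984051 m
d = 0.89400 * 0.04984051 = 0.04456 m

0.04456 m


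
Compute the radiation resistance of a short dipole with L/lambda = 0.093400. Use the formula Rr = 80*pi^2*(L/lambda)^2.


Rr = 80 * pi^2 * (0.093400)^2 = 80 * 9.869604 * 8.723560e-03 = 6.888 ohm

6.888 ohm


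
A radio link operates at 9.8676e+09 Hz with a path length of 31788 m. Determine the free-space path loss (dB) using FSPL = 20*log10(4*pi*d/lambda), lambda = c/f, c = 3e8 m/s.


lambda = c / f = 3.0000e+08 / 9.8676e+09 = 0.03040253 m
FSPL = 20 * log10(4*pi*31788/0.03040253) = 142.4 dB

142.4 dB


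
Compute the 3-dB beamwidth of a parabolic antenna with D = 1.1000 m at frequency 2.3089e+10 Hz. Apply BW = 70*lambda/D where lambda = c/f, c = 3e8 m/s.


lambda = c / f = 3.0000e+08 / 2.3089e+10 = 0.01299320 m
BW = 70 * 0.01299320 / 1.1000 = 0.8268 deg

0.8268 deg


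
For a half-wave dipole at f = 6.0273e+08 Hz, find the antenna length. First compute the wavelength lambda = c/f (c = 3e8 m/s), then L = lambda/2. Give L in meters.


lambda = c / f = 3.0000e+08 / 6.0273e+08 = 0.4977353 m
L = lambda / 2 = 0.4977353 / 2 = 0.2489 m

0.2489 m


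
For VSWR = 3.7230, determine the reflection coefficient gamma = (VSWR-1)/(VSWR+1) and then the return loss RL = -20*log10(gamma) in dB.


gamma = (3.7230 - 1) / (3.7230 + 1) = 0.5765403
RL = -20 * log10(0.5765403) = 4.783 dB

4.783 dB


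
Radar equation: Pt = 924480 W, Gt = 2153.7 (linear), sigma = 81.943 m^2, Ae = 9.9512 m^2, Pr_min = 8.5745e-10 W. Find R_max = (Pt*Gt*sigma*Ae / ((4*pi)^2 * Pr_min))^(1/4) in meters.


R^4 = 924480*2153.7*81.943*9.9512 / ((4*pi)^2 * 8.5745e-10) = 1.199062e+19
R_max = 1.199062e+19^0.25 = 58845 m

58845 m


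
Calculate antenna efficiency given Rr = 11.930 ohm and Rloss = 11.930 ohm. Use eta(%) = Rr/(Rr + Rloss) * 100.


eta = 11.930 / (11.930 + 11.930) * 100 = 50.00%

50.00%


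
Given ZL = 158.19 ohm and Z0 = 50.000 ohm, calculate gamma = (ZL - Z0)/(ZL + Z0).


gamma = (158.19 - 50.000) / (158.19 + 50.000) = 0.5197

0.5197


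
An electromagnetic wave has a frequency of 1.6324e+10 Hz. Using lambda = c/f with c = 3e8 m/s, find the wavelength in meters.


lambda = c / f = 3.0000e+08 / 1.6324e+10 = 0.01838 m

0.01838 m


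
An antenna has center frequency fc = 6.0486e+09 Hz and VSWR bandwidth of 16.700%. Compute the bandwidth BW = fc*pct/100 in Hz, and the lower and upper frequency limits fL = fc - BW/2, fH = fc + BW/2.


BW = 6.0486e+09 * 16.700/100 = 1.010116e+09 Hz
fL = 6.0486e+09 - 1.010116e+09/2 = 5.544e+09 Hz
fH = 6.0486e+09 + 1.010116e+09/2 = 6.554e+09 Hz

BW=1.010e+09 Hz, fL=5.544e+09 Hz, fH=6.554e+09 Hz


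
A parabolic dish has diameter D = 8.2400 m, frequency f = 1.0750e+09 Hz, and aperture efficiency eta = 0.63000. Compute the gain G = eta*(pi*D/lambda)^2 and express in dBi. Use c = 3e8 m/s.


lambda = c / f = 3.0000e+08 / 1.0750e+09 = 0.2790698 m
G_linear = 0.63000 * (pi * 8.2400 / 0.2790698)^2 = 5420.871
G_dBi = 10 * log10(5420.871) = 37.34 dBi

37.34 dBi


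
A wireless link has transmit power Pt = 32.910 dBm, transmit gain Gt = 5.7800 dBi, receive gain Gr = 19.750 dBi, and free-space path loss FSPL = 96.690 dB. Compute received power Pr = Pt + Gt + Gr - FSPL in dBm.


Pr = 32.910 + 5.7800 + 19.750 - 96.690 = -38.25 dBm

-38.25 dBm


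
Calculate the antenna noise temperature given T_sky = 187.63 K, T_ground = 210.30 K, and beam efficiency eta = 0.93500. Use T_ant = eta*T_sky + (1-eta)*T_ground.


T_ant = 0.93500 * 187.63 + (1 - 0.93500) * 210.30 = 189.1 K

189.1 K


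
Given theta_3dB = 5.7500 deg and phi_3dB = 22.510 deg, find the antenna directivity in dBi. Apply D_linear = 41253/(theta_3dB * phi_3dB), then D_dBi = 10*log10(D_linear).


D_linear = 41253 / (5.7500 * 22.510) = 318.7221
D_dBi = 10 * log10(318.7221) = 25.03 dBi

25.03 dBi


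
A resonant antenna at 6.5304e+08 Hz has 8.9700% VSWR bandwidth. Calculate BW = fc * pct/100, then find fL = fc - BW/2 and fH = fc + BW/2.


BW = 6.5304e+08 * 8.9700/100 = 5.857769e+07 Hz
fL = 6.5304e+08 - 5.857769e+07/2 = 6.238e+08 Hz
fH = 6.5304e+08 + 5.857769e+07/2 = 6.823e+08 Hz

BW=5.858e+07 Hz, fL=6.238e+08 Hz, fH=6.823e+08 Hz


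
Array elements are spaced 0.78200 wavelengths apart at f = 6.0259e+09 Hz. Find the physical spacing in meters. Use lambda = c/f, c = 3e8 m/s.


lambda = c / f = 3.0000e+08 / 6.0259e+09 = 0.04978509 m
d = 0.78200 * 0.04978509 = 0.03893 m

0.03893 m


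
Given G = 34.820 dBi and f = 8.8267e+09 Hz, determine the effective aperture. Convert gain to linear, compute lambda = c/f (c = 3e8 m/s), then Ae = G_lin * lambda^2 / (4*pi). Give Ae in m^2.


lambda = c / f = 3.0000e+08 / 8.8267e+09 = 0.03398779 m
G_linear = 10^(34.820/10) = 3033.891
Ae = G_linear * lambda^2 / (4*pi) = 3033.891 * 0.03398779^2 / (4*pi) = 0.2789 m^2

0.2789 m^2


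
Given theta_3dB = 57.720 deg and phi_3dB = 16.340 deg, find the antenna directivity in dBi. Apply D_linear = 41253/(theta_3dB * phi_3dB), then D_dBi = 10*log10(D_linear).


D_linear = 41253 / (57.720 * 16.340) = 43.73984
D_dBi = 10 * log10(43.73984) = 16.41 dBi

16.41 dBi


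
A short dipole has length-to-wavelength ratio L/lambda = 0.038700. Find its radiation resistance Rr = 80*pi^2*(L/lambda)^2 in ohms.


Rr = 80 * pi^2 * (0.038700)^2 = 80 * 9.869604 * 1.497690e-03 = 1.183 ohm

1.183 ohm


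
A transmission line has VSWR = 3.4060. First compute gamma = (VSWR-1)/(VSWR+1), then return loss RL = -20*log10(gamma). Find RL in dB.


gamma = (3.4060 - 1) / (3.4060 + 1) = 0.5460735
RL = -20 * log10(0.5460735) = 5.255 dB

5.255 dB


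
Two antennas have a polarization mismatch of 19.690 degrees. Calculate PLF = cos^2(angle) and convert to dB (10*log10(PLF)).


PLF_linear = cos^2(19.690 deg) = 0.8864775
PLF_dB = 10 * log10(0.8864775) = -0.5233 dB

-0.5233 dB


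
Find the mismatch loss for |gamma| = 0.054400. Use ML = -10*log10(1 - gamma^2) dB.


ML = -10 * log10(1 - 0.054400^2) = -10 * log10(0.99704064) = 0.01287 dB

0.01287 dB


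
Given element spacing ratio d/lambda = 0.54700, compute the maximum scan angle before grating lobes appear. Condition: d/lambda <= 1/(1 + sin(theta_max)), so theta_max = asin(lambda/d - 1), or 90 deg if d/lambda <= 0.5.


lambda/d - 1 = 1/0.54700 - 1 = 0.8281536
theta_max = asin(0.8281536) = 55.91 deg

55.91 deg


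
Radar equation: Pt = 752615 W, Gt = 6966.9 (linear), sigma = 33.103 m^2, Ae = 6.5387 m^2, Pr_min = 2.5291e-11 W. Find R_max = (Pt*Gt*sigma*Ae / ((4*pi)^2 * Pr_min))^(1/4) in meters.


R^4 = 752615*6966.9*33.103*6.5387 / ((4*pi)^2 * 2.5291e-11) = 2.841747e+20
R_max = 2.841747e+20^0.25 = 129836 m

129836 m


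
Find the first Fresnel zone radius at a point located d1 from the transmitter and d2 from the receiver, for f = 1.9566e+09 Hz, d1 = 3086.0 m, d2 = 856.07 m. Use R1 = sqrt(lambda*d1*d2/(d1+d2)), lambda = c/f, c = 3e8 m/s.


lambda = c / f = 3.0000e+08 / 1.9566e+09 = 0.1533272 m
R1 = sqrt(0.1533272 * 3086.0 * 856.07 / (3086.0 + 856.07)) = 10.14 m

10.14 m


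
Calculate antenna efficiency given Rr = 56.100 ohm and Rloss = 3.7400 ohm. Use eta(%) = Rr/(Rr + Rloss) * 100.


eta = 56.100 / (56.100 + 3.7400) * 100 = 93.75%

93.75%


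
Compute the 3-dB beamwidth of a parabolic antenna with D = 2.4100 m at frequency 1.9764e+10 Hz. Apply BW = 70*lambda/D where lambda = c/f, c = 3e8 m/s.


lambda = c / f = 3.0000e+08 / 1.9764e+10 = 0.01517911 m
BW = 70 * 0.01517911 / 2.4100 = 0.4409 deg

0.4409 deg


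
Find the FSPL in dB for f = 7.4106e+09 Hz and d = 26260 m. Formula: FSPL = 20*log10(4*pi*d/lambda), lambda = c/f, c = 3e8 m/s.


lambda = c / f = 3.0000e+08 / 7.4106e+09 = 0.04048255 m
FSPL = 20 * log10(4*pi*26260/0.04048255) = 138.2 dB

138.2 dB


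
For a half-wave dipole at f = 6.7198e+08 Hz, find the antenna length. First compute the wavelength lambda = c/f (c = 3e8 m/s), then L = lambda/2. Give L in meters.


lambda = c / f = 3.0000e+08 / 6.7198e+08 = 0.4464419 m
L = lambda / 2 = 0.4464419 / 2 = 0.2232 m

0.2232 m


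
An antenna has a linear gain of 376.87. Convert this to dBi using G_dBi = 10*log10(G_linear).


G_dBi = 10 * log10(376.87) = 25.76 dBi

25.76 dBi


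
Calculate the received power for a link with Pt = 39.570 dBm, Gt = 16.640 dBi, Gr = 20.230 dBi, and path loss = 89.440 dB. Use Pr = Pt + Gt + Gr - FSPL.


Pr = 39.570 + 16.640 + 20.230 - 89.440 = -13.00 dBm

-13.00 dBm


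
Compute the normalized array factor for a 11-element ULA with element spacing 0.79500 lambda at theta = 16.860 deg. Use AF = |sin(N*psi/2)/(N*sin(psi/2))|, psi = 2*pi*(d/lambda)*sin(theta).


psi = 2*pi*0.79500*sin(16.860 deg) = 1.448759 rad
AF = |sin(11*1.448759/2) / (11*sin(1.448759/2))| = 0.1363

0.1363


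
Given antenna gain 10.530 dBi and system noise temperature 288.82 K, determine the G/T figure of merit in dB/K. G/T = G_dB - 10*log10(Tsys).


G/T = 10.530 - 10*log10(288.82) = 10.530 - 24.60627 = -14.08 dB/K

-14.08 dB/K


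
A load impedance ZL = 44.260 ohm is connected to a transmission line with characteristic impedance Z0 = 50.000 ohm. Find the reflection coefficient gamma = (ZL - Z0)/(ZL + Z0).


gamma = (44.260 - 50.000) / (44.260 + 50.000) = -0.06090

-0.06090


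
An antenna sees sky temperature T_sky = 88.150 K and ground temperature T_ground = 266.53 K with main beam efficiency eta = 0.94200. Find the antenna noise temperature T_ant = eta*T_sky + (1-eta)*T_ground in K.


T_ant = 0.94200 * 88.150 + (1 - 0.94200) * 266.53 = 98.50 K

98.50 K


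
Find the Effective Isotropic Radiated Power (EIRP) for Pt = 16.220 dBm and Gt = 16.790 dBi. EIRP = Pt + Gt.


EIRP = Pt + Gt = 16.220 + 16.790 = 33.01 dBm

33.01 dBm


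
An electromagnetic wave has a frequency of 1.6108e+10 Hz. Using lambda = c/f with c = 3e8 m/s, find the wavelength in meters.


lambda = c / f = 3.0000e+08 / 1.6108e+10 = 0.01862 m

0.01862 m


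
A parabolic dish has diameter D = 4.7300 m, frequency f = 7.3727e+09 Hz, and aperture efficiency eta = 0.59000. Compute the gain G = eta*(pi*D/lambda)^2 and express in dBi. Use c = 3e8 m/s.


lambda = c / f = 3.0000e+08 / 7.3727e+09 = 0.04069066 m
G_linear = 0.59000 * (pi * 4.7300 / 0.04069066)^2 = 78683.66
G_dBi = 10 * log10(78683.66) = 48.96 dBi

48.96 dBi


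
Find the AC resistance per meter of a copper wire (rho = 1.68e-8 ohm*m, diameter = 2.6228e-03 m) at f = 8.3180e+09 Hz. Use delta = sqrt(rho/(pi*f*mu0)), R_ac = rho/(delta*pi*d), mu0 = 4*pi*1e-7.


delta = sqrt(1.68e-8 / (pi * 8.3180e+09 * 4*pi*1e-7)) = 7.152623e-07 m
R_ac = 1.68e-8 / (7.152623e-07 * pi * 2.6228e-03) = 2.851 ohm/m

2.851 ohm/m


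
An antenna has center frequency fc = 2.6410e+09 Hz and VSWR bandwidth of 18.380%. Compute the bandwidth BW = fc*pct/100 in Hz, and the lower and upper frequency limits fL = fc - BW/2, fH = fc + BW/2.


BW = 2.6410e+09 * 18.380/100 = 4.854158e+08 Hz
fL = 2.6410e+09 - 4.854158e+08/2 = 2.398e+09 Hz
fH = 2.6410e+09 + 4.854158e+08/2 = 2.884e+09 Hz

BW=4.854e+08 Hz, fL=2.398e+09 Hz, fH=2.884e+09 Hz


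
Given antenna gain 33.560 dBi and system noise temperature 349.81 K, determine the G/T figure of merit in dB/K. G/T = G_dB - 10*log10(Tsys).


G/T = 33.560 - 10*log10(349.81) = 33.560 - 25.43832 = 8.122 dB/K

8.122 dB/K


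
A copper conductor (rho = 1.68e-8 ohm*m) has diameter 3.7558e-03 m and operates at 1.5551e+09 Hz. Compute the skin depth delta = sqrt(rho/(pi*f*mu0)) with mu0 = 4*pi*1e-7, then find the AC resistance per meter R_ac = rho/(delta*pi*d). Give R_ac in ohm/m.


delta = sqrt(1.68e-8 / (pi * 1.5551e+09 * 4*pi*1e-7)) = 1.654229e-06 m
R_ac = 1.68e-8 / (1.654229e-06 * pi * 3.7558e-03) = 0.8607 ohm/m

0.8607 ohm/m


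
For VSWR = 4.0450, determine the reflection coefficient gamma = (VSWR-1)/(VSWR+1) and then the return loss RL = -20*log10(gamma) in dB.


gamma = (4.0450 - 1) / (4.0450 + 1) = 0.6035679
RL = -20 * log10(0.6035679) = 4.385 dB

4.385 dB


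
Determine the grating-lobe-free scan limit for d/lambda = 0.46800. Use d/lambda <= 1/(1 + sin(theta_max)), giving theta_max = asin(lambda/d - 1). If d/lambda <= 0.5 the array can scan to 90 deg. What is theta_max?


lambda/d - 1 = 1/0.46800 - 1 = 1.136752 >= 1
d/lambda <= 0.5, so the array can scan to endfire without grating lobes: theta_max = 90 deg

90 deg


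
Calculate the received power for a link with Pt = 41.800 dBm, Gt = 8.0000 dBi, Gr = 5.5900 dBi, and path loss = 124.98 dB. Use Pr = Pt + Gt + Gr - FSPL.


Pr = 41.800 + 8.0000 + 5.5900 - 124.98 = -69.59 dBm

-69.59 dBm


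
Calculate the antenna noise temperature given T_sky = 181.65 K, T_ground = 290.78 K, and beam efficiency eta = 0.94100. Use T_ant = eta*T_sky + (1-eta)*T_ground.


T_ant = 0.94100 * 181.65 + (1 - 0.94100) * 290.78 = 188.1 K

188.1 K


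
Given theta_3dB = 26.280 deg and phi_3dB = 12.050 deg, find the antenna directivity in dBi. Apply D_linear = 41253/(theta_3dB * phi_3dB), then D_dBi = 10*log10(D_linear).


D_linear = 41253 / (26.280 * 12.050) = 130.2696
D_dBi = 10 * log10(130.2696) = 21.15 dBi

21.15 dBi


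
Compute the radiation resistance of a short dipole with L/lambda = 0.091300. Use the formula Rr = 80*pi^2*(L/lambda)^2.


Rr = 80 * pi^2 * (0.091300)^2 = 80 * 9.869604 * 8.335690e-03 = 6.582 ohm

6.582 ohm


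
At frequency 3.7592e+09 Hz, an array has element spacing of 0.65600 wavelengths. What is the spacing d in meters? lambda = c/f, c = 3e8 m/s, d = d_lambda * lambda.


lambda = c / f = 3.0000e+08 / 3.7592e+09 = 0.07980421 m
d = 0.65600 * 0.07980421 = 0.05235 m

0.05235 m


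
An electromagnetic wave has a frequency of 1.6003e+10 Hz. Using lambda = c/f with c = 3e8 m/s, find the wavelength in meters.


lambda = c / f = 3.0000e+08 / 1.6003e+10 = 0.01875 m

0.01875 m


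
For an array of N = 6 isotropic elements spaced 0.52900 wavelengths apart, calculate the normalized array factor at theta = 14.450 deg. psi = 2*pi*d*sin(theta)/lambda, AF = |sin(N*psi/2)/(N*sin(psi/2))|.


psi = 2*pi*0.52900*sin(14.450 deg) = 0.8294058 rad
AF = |sin(6*0.8294058/2) / (6*sin(0.8294058/2))| = 0.2514

0.2514


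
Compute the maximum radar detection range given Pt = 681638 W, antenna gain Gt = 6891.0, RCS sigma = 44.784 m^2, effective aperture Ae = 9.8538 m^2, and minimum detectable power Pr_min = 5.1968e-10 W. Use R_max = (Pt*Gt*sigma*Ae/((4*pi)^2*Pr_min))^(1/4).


R^4 = 681638*6891.0*44.784*9.8538 / ((4*pi)^2 * 5.1968e-10) = 2.525846e+19
R_max = 2.525846e+19^0.25 = 70893 m

70893 m


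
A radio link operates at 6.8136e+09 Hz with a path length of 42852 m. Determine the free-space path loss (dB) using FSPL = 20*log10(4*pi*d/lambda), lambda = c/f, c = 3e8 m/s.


lambda = c / f = 3.0000e+08 / 6.8136e+09 = 0.04402959 m
FSPL = 20 * log10(4*pi*42852/0.04402959) = 141.7 dB

141.7 dB


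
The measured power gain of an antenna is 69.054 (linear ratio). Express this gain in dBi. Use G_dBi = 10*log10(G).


G_dBi = 10 * log10(69.054) = 18.39 dBi

18.39 dBi


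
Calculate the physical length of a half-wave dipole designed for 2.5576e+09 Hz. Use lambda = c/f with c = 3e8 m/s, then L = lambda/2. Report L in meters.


lambda = c / f = 3.0000e+08 / 2.5576e+09 = 0.1172975 m
L = lambda / 2 = 0.1172975 / 2 = 0.05865 m

0.05865 m


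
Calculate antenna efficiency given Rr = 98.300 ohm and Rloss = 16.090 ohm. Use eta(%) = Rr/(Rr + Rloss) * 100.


eta = 98.300 / (98.300 + 16.090) * 100 = 85.93%

85.93%


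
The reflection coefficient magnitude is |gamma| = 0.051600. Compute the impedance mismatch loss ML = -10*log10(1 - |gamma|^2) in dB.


ML = -10 * log10(1 - 0.051600^2) = -10 * log10(0.99733744) = 0.01158 dB

0.01158 dB


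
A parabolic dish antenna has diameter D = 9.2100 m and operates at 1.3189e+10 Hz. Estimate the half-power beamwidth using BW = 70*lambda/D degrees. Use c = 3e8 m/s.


lambda = c / f = 3.0000e+08 / 1.3189e+10 = 0.02274623 m
BW = 70 * 0.02274623 / 9.2100 = 0.1729 deg

0.1729 deg


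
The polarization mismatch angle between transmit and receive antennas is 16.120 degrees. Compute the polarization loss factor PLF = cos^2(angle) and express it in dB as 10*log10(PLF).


PLF_linear = cos^2(16.120 deg) = 0.9229105
PLF_dB = 10 * log10(0.9229105) = -0.3484 dB

-0.3484 dB


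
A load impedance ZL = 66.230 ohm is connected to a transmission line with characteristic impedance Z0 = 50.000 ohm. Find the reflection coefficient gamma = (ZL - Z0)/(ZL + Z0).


gamma = (66.230 - 50.000) / (66.230 + 50.000) = 0.1396

0.1396


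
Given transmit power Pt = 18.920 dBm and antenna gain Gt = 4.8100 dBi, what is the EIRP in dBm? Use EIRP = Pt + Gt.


EIRP = Pt + Gt = 18.920 + 4.8100 = 23.73 dBm

23.73 dBm


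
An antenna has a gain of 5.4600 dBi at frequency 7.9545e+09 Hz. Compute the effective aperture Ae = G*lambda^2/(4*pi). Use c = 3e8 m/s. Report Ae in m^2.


lambda = c / f = 3.0000e+08 / 7.9545e+09 = 0.03771450 m
G_linear = 10^(5.4600/10) = 3.515604
Ae = G_linear * lambda^2 / (4*pi) = 3.515604 * 0.03771450^2 / (4*pi) = 3.979e-04 m^2

3.979e-04 m^2


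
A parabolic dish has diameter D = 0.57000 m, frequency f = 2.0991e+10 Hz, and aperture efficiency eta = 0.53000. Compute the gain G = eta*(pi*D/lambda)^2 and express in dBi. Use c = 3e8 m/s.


lambda = c / f = 3.0000e+08 / 2.0991e+10 = 0.01429184 m
G_linear = 0.53000 * (pi * 0.57000 / 0.01429184)^2 = 8320.493
G_dBi = 10 * log10(8320.493) = 39.20 dBi

39.20 dBi


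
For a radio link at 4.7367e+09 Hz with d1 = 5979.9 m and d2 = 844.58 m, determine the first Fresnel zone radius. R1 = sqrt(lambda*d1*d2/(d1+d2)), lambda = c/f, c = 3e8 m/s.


lambda = c / f = 3.0000e+08 / 4.7367e+09 = 0.06333523 m
R1 = sqrt(0.06333523 * 5979.9 * 844.58 / (5979.9 + 844.58)) = 6.846 m

6.846 m


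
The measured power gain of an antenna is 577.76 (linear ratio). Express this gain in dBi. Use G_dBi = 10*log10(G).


G_dBi = 10 * log10(577.76) = 27.62 dBi

27.62 dBi


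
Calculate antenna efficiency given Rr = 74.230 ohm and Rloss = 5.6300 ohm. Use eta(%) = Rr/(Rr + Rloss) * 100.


eta = 74.230 / (74.230 + 5.6300) * 100 = 92.95%

92.95%


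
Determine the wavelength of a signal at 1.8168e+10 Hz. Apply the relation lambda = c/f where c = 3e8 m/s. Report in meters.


lambda = c / f = 3.0000e+08 / 1.8168e+10 = 0.01651 m

0.01651 m


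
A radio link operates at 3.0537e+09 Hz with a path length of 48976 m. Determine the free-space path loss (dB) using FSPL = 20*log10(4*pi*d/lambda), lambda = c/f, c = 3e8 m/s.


lambda = c / f = 3.0000e+08 / 3.0537e+09 = 0.09824148 m
FSPL = 20 * log10(4*pi*48976/0.09824148) = 135.9 dB

135.9 dB


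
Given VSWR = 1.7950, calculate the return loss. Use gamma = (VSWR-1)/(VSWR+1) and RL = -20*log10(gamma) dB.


gamma = (1.7950 - 1) / (1.7950 + 1) = 0.2844365
RL = -20 * log10(0.2844365) = 10.92 dB

10.92 dB


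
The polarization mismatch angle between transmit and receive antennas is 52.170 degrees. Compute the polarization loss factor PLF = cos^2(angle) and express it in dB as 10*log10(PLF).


PLF_linear = cos^2(52.170 deg) = 0.3761623
PLF_dB = 10 * log10(0.3761623) = -4.246 dB

-4.246 dB


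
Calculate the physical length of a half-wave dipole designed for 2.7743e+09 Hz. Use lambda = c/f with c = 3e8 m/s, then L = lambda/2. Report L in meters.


lambda = c / f = 3.0000e+08 / 2.7743e+09 = 0.1081354 m
L = lambda / 2 = 0.1081354 / 2 = 0.05407 m

0.05407 m


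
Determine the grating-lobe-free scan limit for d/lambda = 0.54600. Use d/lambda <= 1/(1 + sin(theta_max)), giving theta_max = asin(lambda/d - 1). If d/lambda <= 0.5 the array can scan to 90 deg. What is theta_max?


lambda/d - 1 = 1/0.54600 - 1 = 0.8315018
theta_max = asin(0.8315018) = 56.25 deg

56.25 deg


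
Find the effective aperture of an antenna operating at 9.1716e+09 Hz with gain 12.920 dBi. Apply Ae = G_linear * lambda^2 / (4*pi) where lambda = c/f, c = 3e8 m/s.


lambda = c / f = 3.0000e+08 / 9.1716e+09 = 0.03270967 m
G_linear = 10^(12.920/10) = 19.58845
Ae = G_linear * lambda^2 / (4*pi) = 19.58845 * 0.03270967^2 / (4*pi) = 1.668e-03 m^2

1.668e-03 m^2


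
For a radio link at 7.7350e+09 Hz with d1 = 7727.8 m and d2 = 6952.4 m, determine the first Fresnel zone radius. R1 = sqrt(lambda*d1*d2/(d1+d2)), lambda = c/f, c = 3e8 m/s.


lambda = c / f = 3.0000e+08 / 7.7350e+09 = 0.03878474 m
R1 = sqrt(0.03878474 * 7727.8 * 6952.4 / (7727.8 + 6952.4)) = 11.91 m

11.91 m


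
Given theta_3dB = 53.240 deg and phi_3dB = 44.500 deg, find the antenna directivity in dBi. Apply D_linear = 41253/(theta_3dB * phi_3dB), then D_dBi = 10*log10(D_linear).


D_linear = 41253 / (53.240 * 44.500) = 17.41235
D_dBi = 10 * log10(17.41235) = 12.41 dBi

12.41 dBi


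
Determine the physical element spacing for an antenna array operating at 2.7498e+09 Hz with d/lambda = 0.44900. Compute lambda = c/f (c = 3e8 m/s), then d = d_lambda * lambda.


lambda = c / f = 3.0000e+08 / 2.7498e+09 = 0.1090988 m
d = 0.44900 * 0.1090988 = 0.04899 m

0.04899 m


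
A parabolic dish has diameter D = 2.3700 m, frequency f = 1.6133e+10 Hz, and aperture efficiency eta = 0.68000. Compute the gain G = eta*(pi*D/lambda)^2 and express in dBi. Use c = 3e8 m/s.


lambda = c / f = 3.0000e+08 / 1.6133e+10 = 0.01859543 m
G_linear = 0.68000 * (pi * 2.3700 / 0.01859543)^2 = 109016.7
G_dBi = 10 * log10(109016.7) = 50.37 dBi

50.37 dBi


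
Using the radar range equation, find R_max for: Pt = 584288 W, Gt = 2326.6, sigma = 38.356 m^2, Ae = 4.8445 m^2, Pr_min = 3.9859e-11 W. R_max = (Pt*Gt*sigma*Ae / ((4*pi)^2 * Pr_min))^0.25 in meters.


R^4 = 584288*2326.6*38.356*4.8445 / ((4*pi)^2 * 3.9859e-11) = 4.013145e+19
R_max = 4.013145e+19^0.25 = 79592 m

79592 m


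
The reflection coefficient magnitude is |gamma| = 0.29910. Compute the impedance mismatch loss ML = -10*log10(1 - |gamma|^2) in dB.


ML = -10 * log10(1 - 0.29910^2) = -10 * log10(0.91053919) = 0.4070 dB

0.4070 dB


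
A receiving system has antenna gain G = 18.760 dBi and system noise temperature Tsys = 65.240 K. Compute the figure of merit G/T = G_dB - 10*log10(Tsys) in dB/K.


G/T = 18.760 - 10*log10(65.240) = 18.760 - 18.14514 = 0.6149 dB/K

0.6149 dB/K


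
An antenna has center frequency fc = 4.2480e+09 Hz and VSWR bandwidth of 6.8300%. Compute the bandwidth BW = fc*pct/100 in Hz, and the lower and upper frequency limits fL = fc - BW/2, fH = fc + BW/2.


BW = 4.2480e+09 * 6.8300/100 = 2.901384e+08 Hz
fL = 4.2480e+09 - 2.901384e+08/2 = 4.103e+09 Hz
fH = 4.2480e+09 + 2.901384e+08/2 = 4.393e+09 Hz

BW=2.901e+08 Hz, fL=4.103e+09 Hz, fH=4.393e+09 Hz


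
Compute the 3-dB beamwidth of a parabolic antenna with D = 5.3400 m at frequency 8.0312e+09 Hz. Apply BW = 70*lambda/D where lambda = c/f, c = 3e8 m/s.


lambda = c / f = 3.0000e+08 / 8.0312e+09 = 0.03735432 m
BW = 70 * 0.03735432 / 5.3400 = 0.4897 deg

0.4897 deg


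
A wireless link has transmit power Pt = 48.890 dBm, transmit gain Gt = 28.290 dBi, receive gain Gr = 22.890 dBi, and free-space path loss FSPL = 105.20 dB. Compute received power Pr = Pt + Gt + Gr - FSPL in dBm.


Pr = 48.890 + 28.290 + 22.890 - 105.20 = -5.13 dBm

-5.13 dBm


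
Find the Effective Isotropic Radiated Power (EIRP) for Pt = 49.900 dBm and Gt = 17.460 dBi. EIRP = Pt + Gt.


EIRP = Pt + Gt = 49.900 + 17.460 = 67.36 dBm

67.36 dBm


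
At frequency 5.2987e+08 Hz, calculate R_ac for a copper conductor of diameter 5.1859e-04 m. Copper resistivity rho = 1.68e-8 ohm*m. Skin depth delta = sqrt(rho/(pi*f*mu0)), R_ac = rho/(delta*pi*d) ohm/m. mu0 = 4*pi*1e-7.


delta = sqrt(1.68e-8 / (pi * 5.2987e+08 * 4*pi*1e-7)) = 2.833936e-06 m
R_ac = 1.68e-8 / (2.833936e-06 * pi * 5.1859e-04) = 3.639 ohm/m

3.639 ohm/m


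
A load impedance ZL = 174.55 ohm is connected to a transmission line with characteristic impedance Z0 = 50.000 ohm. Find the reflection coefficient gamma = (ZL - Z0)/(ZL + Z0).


gamma = (174.55 - 50.000) / (174.55 + 50.000) = 0.5547

0.5547


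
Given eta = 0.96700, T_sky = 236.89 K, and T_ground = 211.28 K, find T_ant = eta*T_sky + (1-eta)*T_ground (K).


T_ant = 0.96700 * 236.89 + (1 - 0.96700) * 211.28 = 236.0 K

236.0 K


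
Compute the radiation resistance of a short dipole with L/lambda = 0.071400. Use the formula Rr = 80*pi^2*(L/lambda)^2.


Rr = 80 * pi^2 * (0.071400)^2 = 80 * 9.869604 * 5.097960e-03 = 4.025 ohm

4.025 ohm


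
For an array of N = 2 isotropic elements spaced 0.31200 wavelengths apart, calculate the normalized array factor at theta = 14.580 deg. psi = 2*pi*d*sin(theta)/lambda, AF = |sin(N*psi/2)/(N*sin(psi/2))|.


psi = 2*pi*0.31200*sin(14.580 deg) = 0.4934829 rad
AF = |sin(2*0.4934829/2) / (2*sin(0.4934829/2))| = 0.9697

0.9697


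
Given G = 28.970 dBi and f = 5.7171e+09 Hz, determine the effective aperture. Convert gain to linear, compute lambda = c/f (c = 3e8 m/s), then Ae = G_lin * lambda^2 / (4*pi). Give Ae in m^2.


lambda = c / f = 3.0000e+08 / 5.7171e+09 = 0.05247416 m
G_linear = 10^(28.970/10) = 788.8601
Ae = G_linear * lambda^2 / (4*pi) = 788.8601 * 0.05247416^2 / (4*pi) = 0.1729 m^2

0.1729 m^2


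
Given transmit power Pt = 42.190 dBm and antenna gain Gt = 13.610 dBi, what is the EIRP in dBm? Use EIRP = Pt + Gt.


EIRP = Pt + Gt = 42.190 + 13.610 = 55.80 dBm

55.80 dBm


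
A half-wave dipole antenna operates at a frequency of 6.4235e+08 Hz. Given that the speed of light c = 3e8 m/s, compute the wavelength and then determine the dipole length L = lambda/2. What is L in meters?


lambda = c / f = 3.0000e+08 / 6.4235e+08 = 0.4670351 m
L = lambda / 2 = 0.4670351 / 2 = 0.2335 m

0.2335 m


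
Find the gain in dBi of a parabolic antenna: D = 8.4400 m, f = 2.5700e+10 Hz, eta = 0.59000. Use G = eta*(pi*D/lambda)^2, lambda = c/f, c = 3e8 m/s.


lambda = c / f = 3.0000e+08 / 2.5700e+10 = 0.01167315 m
G_linear = 0.59000 * (pi * 8.4400 / 0.01167315)^2 = 3.044111e+06
G_dBi = 10 * log10(3.044111e+06) = 64.83 dBi

64.83 dBi


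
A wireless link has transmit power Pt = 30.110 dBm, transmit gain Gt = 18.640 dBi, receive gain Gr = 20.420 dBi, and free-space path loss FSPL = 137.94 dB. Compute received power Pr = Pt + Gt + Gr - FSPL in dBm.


Pr = 30.110 + 18.640 + 20.420 - 137.94 = -68.77 dBm

-68.77 dBm


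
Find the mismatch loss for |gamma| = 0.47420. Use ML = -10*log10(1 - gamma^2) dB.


ML = -10 * log10(1 - 0.47420^2) = -10 * log10(0.77513436) = 1.106 dB

1.106 dB


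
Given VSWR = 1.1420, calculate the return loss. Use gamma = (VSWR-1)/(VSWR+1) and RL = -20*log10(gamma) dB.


gamma = (1.1420 - 1) / (1.1420 + 1) = 0.06629318
RL = -20 * log10(0.06629318) = 23.57 dB

23.57 dB


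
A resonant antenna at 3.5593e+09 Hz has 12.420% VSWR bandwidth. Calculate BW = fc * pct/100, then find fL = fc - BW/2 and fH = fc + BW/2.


BW = 3.5593e+09 * 12.420/100 = 4.420651e+08 Hz
fL = 3.5593e+09 - 4.420651e+08/2 = 3.338e+09 Hz
fH = 3.5593e+09 + 4.420651e+08/2 = 3.780e+09 Hz

BW=4.421e+08 Hz, fL=3.338e+09 Hz, fH=3.780e+09 Hz


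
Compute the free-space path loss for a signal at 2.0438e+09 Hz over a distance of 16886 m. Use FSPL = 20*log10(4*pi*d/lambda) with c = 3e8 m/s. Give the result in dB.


lambda = c / f = 3.0000e+08 / 2.0438e+09 = 0.1467854 m
FSPL = 20 * log10(4*pi*16886/0.1467854) = 123.2 dB

123.2 dB


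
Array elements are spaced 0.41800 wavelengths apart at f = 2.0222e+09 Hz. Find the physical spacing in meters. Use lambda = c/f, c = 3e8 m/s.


lambda = c / f = 3.0000e+08 / 2.0222e+09 = 0.1483533 m
d = 0.41800 * 0.1483533 = 0.06201 m

0.06201 m


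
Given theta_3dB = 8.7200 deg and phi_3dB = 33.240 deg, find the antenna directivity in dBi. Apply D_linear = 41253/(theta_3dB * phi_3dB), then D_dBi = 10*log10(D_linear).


D_linear = 41253 / (8.7200 * 33.240) = 142.3240
D_dBi = 10 * log10(142.3240) = 21.53 dBi

21.53 dBi


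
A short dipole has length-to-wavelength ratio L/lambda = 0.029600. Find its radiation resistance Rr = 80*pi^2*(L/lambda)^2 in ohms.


Rr = 80 * pi^2 * (0.029600)^2 = 80 * 9.869604 * 8.761600e-04 = 0.6918 ohm

0.6918 ohm


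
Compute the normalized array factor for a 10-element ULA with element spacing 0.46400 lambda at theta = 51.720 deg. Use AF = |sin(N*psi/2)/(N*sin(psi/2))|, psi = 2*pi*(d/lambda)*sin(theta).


psi = 2*pi*0.46400*sin(51.720 deg) = 2.288566 rad
AF = |sin(10*2.288566/2) / (10*sin(2.288566/2))| = 0.09904

0.09904


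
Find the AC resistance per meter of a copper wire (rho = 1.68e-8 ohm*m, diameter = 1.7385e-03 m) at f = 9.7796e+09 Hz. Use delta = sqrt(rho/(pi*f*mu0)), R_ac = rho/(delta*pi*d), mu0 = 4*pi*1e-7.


delta = sqrt(1.68e-8 / (pi * 9.7796e+09 * 4*pi*1e-7)) = 6.596510e-07 m
R_ac = 1.68e-8 / (6.596510e-07 * pi * 1.7385e-03) = 4.663 ohm/m

4.663 ohm/m


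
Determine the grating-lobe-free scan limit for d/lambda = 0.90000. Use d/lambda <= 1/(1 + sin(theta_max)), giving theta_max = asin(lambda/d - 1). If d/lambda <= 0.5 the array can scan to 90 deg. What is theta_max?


lambda/d - 1 = 1/0.90000 - 1 = 0.1111111
theta_max = asin(0.1111111) = 6.379 deg

6.379 deg


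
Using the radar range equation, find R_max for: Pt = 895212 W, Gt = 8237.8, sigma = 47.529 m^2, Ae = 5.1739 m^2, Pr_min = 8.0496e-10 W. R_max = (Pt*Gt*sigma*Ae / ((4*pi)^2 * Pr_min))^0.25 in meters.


R^4 = 895212*8237.8*47.529*5.1739 / ((4*pi)^2 * 8.0496e-10) = 1.426658e+19
R_max = 1.426658e+19^0.25 = 61458 m

61458 m


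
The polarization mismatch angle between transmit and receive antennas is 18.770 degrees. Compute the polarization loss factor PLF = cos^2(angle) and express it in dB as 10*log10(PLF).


PLF_linear = cos^2(18.770 deg) = 0.8964641
PLF_dB = 10 * log10(0.8964641) = -0.4747 dB

-0.4747 dB


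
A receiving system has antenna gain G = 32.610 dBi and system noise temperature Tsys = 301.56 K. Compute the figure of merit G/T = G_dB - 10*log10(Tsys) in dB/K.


G/T = 32.610 - 10*log10(301.56) = 32.610 - 24.79374 = 7.816 dB/K

7.816 dB/K


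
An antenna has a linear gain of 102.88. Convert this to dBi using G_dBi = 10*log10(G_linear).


G_dBi = 10 * log10(102.88) = 20.12 dBi

20.12 dBi


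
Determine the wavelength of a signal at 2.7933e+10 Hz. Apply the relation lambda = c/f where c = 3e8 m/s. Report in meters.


lambda = c / f = 3.0000e+08 / 2.7933e+10 = 0.01074 m

0.01074 m


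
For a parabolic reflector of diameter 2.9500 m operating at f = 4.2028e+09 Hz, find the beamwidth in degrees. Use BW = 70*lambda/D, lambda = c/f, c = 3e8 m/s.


lambda = c / f = 3.0000e+08 / 4.2028e+09 = 0.07138098 m
BW = 70 * 0.07138098 / 2.9500 = 1.694 deg

1.694 deg


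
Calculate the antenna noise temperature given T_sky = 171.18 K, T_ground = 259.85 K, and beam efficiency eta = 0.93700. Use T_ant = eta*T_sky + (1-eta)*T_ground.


T_ant = 0.93700 * 171.18 + (1 - 0.93700) * 259.85 = 176.8 K

176.8 K


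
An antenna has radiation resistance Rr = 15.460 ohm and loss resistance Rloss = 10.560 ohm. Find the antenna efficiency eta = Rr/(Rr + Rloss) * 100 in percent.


eta = 15.460 / (15.460 + 10.560) * 100 = 59.42%

59.42%


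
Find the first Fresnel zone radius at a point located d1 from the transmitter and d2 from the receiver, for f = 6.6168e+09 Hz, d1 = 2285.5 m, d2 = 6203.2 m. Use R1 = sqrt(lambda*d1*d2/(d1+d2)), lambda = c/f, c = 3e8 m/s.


lambda = c / f = 3.0000e+08 / 6.6168e+09 = 0.04533914 m
R1 = sqrt(0.04533914 * 2285.5 * 6203.2 / (2285.5 + 6203.2)) = 8.702 m

8.702 m


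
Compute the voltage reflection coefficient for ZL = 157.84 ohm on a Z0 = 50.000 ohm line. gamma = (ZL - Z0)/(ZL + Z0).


gamma = (157.84 - 50.000) / (157.84 + 50.000) = 0.5189

0.5189


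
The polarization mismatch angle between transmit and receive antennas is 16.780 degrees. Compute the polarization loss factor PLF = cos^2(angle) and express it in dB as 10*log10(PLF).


PLF_linear = cos^2(16.780 deg) = 0.9166537
PLF_dB = 10 * log10(0.9166537) = -0.3779 dB

-0.3779 dB


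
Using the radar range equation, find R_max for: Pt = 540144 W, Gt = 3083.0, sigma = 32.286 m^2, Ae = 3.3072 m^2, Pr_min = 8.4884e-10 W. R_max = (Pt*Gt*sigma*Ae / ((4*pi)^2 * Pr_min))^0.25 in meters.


R^4 = 540144*3083.0*32.286*3.3072 / ((4*pi)^2 * 8.4884e-10) = 1.326515e+18
R_max = 1.326515e+18^0.25 = 33937 m

33937 m


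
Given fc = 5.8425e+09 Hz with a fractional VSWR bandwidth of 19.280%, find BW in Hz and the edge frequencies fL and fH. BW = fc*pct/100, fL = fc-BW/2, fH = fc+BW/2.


BW = 5.8425e+09 * 19.280/100 = 1.126434e+09 Hz
fL = 5.8425e+09 - 1.126434e+09/2 = 5.279e+09 Hz
fH = 5.8425e+09 + 1.126434e+09/2 = 6.406e+09 Hz

BW=1.126e+09 Hz, fL=5.279e+09 Hz, fH=6.406e+09 Hz


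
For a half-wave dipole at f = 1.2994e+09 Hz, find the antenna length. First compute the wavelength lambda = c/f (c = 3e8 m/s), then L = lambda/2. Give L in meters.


lambda = c / f = 3.0000e+08 / 1.2994e+09 = 0.2308758 m
L = lambda / 2 = 0.2308758 / 2 = 0.1154 m

0.1154 m


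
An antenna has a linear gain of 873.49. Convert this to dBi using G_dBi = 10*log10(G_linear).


G_dBi = 10 * log10(873.49) = 29.41 dBi

29.41 dBi


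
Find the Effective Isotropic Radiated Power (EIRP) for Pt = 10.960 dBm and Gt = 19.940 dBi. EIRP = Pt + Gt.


EIRP = Pt + Gt = 10.960 + 19.940 = 30.90 dBm

30.90 dBm


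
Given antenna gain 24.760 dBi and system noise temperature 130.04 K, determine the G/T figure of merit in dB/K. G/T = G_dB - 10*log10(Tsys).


G/T = 24.760 - 10*log10(130.04) = 24.760 - 21.14077 = 3.619 dB/K

3.619 dB/K


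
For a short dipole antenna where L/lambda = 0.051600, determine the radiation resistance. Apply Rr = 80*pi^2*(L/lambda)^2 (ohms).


Rr = 80 * pi^2 * (0.051600)^2 = 80 * 9.869604 * 2.662560e-03 = 2.102 ohm

2.102 ohm


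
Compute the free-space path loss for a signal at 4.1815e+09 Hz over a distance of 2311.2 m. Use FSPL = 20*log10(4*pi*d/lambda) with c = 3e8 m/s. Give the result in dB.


lambda = c / f = 3.0000e+08 / 4.1815e+09 = 0.07174459 m
FSPL = 20 * log10(4*pi*2311.2/0.07174459) = 112.1 dB

112.1 dB


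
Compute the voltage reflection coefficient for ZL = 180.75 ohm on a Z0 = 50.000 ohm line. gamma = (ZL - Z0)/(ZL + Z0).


gamma = (180.75 - 50.000) / (180.75 + 50.000) = 0.5666

0.5666


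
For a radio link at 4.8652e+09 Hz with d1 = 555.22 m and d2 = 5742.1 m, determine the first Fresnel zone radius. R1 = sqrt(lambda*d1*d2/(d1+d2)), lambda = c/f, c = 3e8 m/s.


lambda = c / f = 3.0000e+08 / 4.8652e+09 = 0.06166242 m
R1 = sqrt(0.06166242 * 555.22 * 5742.1 / (555.22 + 5742.1)) = 5.587 m

5.587 m


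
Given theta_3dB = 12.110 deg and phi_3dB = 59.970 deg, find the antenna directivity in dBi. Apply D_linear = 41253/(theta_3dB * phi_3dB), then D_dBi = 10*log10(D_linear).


D_linear = 41253 / (12.110 * 59.970) = 56.80379
D_dBi = 10 * log10(56.80379) = 17.54 dBi

17.54 dBi


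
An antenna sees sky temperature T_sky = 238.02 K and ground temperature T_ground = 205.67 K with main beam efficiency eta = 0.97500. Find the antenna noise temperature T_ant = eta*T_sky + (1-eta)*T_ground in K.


T_ant = 0.97500 * 238.02 + (1 - 0.97500) * 205.67 = 237.2 K

237.2 K


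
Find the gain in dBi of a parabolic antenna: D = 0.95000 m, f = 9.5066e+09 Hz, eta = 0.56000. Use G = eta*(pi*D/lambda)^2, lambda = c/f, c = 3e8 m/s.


lambda = c / f = 3.0000e+08 / 9.5066e+09 = 0.03155702 m
G_linear = 0.56000 * (pi * 0.95000 / 0.03155702)^2 = 5008.908
G_dBi = 10 * log10(5008.908) = 37.00 dBi

37.00 dBi


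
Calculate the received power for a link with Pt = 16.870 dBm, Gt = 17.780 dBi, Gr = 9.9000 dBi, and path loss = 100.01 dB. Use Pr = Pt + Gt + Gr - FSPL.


Pr = 16.870 + 17.780 + 9.9000 - 100.01 = -55.46 dBm

-55.46 dBm
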